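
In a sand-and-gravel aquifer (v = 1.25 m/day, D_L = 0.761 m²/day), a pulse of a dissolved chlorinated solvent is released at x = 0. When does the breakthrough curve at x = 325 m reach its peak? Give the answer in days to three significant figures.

260 days

For the 1D instantaneous-source solution, setting ∂C/∂t = 0 at fixed x gives v²t² + 2Dt − x² = 0, so t = (√(D² + v²x²) − D)/v².
√(D² + v²x²) = √(0.761² + 1.25² × 325²) = 406.3; v² = 1.5625.
t = (406.3 − 0.761)/1.5625 = 260 days (vs. the pure-advection estimate x/v = 260 d).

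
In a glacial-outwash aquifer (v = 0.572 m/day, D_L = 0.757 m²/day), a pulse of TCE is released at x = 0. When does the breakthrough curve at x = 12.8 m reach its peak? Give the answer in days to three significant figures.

For the 1D instantaneous-source solution, setting ∂C/∂t = 0 at fixed x gives v²t² + 2Dt − x² = 0, so t = (√(D² + v²x²) − D)/v².
√(D² + v²x²) = √(0.757² + 0.572² × 12.8²) = 7.361; v² = 0.327184.
t = (7.361 − 0.757)/0.327184 = 20.2 days (vs. the pure-advection estimate x/v = 22.4 d).

20.2 days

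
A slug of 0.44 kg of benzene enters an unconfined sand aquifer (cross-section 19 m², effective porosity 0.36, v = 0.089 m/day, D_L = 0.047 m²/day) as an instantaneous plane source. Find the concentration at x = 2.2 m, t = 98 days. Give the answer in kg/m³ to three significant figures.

0.000840 kg/m³

For an instantaneous plane source, C(x,t) = M/(n_e·A·√(4πDt)) · exp(−(x−vt)²/(4Dt)), with n_e·A the pore (flow) area.
Plume center vt = 0.089 × 98 = 8.722 m, so the well at 2.2 m is 6.522 m upgradient of the peak.
√(4πDt) = 7.608 m, giving peak height M/(n_e·A·√(4πDt)) = 0.44/(0.36 × 19 × 7.608) = 0.008455 kg/m³.
(x−vt)²/(4Dt) = (-6.522)²/(4 × 0.047 × 98) = 2.309; exp(−2.309) = 0.09936.
C = 0.008455 × 0.09936 = 0.000840 kg/m³.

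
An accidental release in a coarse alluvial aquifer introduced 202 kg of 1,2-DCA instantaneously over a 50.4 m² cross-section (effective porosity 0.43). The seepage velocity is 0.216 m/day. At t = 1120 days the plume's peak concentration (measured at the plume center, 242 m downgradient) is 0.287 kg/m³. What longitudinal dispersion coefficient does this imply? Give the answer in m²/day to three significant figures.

0.0749 m²/day

At the plume center C_max = M/(n_e·A·√(4πDt)), so D = M²/(4πt·(n_e·A·C_max)²).
n_e·A·C_max = 0.43 × 50.4 × 0.287 = 6.220 kg/m.
D = 202²/(4π × 1120 × 6.220²) = 0.0749 m²/day.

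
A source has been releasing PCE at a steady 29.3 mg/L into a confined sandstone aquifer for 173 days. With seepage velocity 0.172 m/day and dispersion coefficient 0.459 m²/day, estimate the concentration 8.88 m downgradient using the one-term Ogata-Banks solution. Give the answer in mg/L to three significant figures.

For a continuous step input, C/C₀ ≈ ½·erfc((x−vt)/(2√(Dt))).
vt = 0.172 × 173 = 29.756 m and 2√(Dt) = 2√(0.459 × 173) = 17.82 m.
Argument (x−vt)/(2√(Dt)) = (8.88 − 29.756)/17.82 = -1.171; ½·erfc(-1.171) = 0.9511.
C = 29.3 × 0.9511 = 27.9 mg/L.

27.9 mg/L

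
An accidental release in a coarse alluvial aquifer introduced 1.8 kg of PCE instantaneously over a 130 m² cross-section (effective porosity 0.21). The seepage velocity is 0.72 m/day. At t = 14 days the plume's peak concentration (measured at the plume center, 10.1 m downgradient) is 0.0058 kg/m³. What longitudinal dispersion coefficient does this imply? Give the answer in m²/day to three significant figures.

0.735 m²/day

At the plume center C_max = M/(n_e·A·√(4πDt)), so D = M²/(4πt·(n_e·A·C_max)²).
n_e·A·C_max = 0.21 × 130 × 0.0058 = 0.1583 kg/m.
D = 1.8²/(4π × 14 × 0.1583²) = 0.735 m²/day.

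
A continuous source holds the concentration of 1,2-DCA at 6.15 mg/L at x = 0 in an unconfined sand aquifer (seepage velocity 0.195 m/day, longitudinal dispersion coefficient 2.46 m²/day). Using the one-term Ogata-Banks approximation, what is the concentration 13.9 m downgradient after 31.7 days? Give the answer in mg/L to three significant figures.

For a continuous step input, C/C₀ ≈ ½·erfc((x−vt)/(2√(Dt))).
vt = 0.195 × 31.7 = 6.1815 m and 2√(Dt) = 2√(2.46 × 31.7) = 17.66 m.
Argument (x−vt)/(2√(Dt)) = (13.9 − 6.1815)/17.66 = 0.4371; ½·erfc(0.4371) = 0.2682.
C = 6.15 × 0.2682 = 1.65 mg/L.

1.65 mg/L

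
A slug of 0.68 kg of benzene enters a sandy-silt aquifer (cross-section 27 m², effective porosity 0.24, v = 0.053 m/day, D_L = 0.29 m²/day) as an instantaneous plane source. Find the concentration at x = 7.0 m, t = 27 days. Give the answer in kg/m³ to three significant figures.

For an instantaneous plane source, C(x,t) = M/(n_e·A·√(4πDt)) · exp(−(x−vt)²/(4Dt)), with n_e·A the pore (flow) area.
Plume center vt = 0.053 × 27 = 1.431 m, so the well at 7.0 m is 5.569 m downgradient of the peak.
√(4πDt) = 9.919 m, giving peak height M/(n_e·A·√(4πDt)) = 0.68/(0.24 × 27 × 9.919) = 0.01058 kg/m³.
(x−vt)²/(4Dt) = (5.569)²/(4 × 0.29 × 27) = 0.9902; exp(−0.9902) = 0.3715.
C = 0.01058 × 0.3715 = 0.00393 kg/m³.

0.00393 kg/m³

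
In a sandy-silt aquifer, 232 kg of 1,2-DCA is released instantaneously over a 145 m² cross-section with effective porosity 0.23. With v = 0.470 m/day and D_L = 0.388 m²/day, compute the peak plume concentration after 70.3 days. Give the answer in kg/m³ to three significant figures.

The peak of an instantaneous 1D plume sits at x = vt; there the Gaussian factor is 1 and C_max = M/(n_e·A·√(4πDt)), where n_e·A is the pore area the mass is dissolved in.
√(4πDt) = √(4π × 0.388 × 70.3) = 18.51 m, so C_max = 232/(0.23 × 145 × 18.51) = 0.376 kg/m³.

0.376 kg/m³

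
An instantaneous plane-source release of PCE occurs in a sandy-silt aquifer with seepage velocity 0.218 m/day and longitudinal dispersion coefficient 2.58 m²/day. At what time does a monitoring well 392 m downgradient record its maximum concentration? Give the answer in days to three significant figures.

1740 days

For the 1D instantaneous-source solution, setting ∂C/∂t = 0 at fixed x gives v²t² + 2Dt − x² = 0, so t = (√(D² + v²x²) − D)/v².
√(D² + v²x²) = √(2.58² + 0.218² × 392²) = 85.49; v² = 0.047524.
t = (85.49 − 2.58)/0.047524 = 1740 days (vs. the pure-advection estimate x/v = 1800 d).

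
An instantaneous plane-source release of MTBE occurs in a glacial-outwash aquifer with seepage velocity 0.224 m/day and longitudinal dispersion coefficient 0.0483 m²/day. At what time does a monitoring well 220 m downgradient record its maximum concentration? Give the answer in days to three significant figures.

For the 1D instantaneous-source solution, setting ∂C/∂t = 0 at fixed x gives v²t² + 2Dt − x² = 0, so t = (√(D² + v²x²) − D)/v².
√(D² + v²x²) = √(0.0483² + 0.224² × 220²) = 49.28; v² = 0.050176.
t = (49.28 − 0.0483)/0.050176 = 981 days (vs. the pure-advection estimate x/v = 982 d).

981 days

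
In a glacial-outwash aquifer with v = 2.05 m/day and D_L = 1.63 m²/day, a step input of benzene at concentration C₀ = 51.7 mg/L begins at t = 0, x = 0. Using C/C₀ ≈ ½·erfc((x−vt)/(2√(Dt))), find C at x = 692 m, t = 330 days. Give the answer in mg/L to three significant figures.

For a continuous step input, C/C₀ ≈ ½·erfc((x−vt)/(2√(Dt))).
vt = 2.05 × 330 = 676.5 m and 2√(Dt) = 2√(1.63 × 330) = 46.39 m.
Argument (x−vt)/(2√(Dt)) = (692 − 676.5)/46.39 = 0.3341; ½·erfc(0.3341) = 0.3183.
C = 51.7 × 0.3183 = 16.5 mg/L.

16.5 mg/L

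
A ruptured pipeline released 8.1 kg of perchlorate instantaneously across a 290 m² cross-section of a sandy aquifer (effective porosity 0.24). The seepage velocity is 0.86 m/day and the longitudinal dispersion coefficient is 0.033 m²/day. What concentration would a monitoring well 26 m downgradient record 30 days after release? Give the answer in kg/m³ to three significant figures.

0.0327 kg/m³

For an instantaneous plane source, C(x,t) = M/(n_e·A·√(4πDt)) · exp(−(x−vt)²/(4Dt)), with n_e·A the pore (flow) area.
Plume center vt = 0.86 × 30 = 25.8 m, so the well at 26 m is 0.2 m downgradient of the peak.
√(4πDt) = 3.527 m, giving peak height M/(n_e·A·√(4πDt)) = 8.1/(0.24 × 290 × 3.527) = 0.03300 kg/m³.
(x−vt)²/(4Dt) = (0.2)²/(4 × 0.033 × 30) = 0.01010; exp(−0.01010) = 0.9900.
C = 0.03300 × 0.9900 = 0.0327 kg/m³.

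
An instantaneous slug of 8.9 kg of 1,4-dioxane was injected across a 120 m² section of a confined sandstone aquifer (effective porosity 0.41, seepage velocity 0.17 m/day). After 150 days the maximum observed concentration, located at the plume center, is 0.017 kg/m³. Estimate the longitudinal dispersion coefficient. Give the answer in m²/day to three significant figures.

At the plume center C_max = M/(n_e·A·√(4πDt)), so D = M²/(4πt·(n_e·A·C_max)²).
n_e·A·C_max = 0.41 × 120 × 0.017 = 0.8364 kg/m.
D = 8.9²/(4π × 150 × 0.8364²) = 0.0601 m²/day.

0.0601 m²/day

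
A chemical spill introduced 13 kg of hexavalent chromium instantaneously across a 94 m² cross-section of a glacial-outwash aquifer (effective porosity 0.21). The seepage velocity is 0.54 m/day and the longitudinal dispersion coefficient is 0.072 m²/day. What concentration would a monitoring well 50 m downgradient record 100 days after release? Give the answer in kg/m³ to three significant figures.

For an instantaneous plane source, C(x,t) = M/(n_e·A·√(4πDt)) · exp(−(x−vt)²/(4Dt)), with n_e·A the pore (flow) area.
Plume center vt = 0.54 × 100 = 54 m, so the well at 50 m is 4 m upgradient of the peak.
√(4πDt) = 9.512 m, giving peak height M/(n_e·A·√(4πDt)) = 13/(0.21 × 94 × 9.512) = 0.06923 kg/m³.
(x−vt)²/(4Dt) = (-4)²/(4 × 0.072 × 100) = 0.5556; exp(−0.5556) = 0.5737.
C = 0.06923 × 0.5737 = 0.0397 kg/m³.

0.0397 kg/m³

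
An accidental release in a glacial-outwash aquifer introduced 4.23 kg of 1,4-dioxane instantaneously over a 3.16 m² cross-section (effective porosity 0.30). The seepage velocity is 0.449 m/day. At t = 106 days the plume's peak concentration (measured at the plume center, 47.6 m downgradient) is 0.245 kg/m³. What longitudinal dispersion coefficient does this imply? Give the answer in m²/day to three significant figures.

At the plume center C_max = M/(n_e·A·√(4πDt)), so D = M²/(4πt·(n_e·A·C_max)²).
n_e·A·C_max = 0.30 × 3.16 × 0.245 = 0.2323 kg/m.
D = 4.23²/(4π × 106 × 0.2323²) = 0.249 m²/day.

0.249 m²/day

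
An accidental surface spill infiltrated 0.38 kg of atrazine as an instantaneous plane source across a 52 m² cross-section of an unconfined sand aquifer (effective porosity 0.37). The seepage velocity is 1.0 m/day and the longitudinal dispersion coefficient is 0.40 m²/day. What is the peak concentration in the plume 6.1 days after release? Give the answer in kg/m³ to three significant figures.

0.00357 kg/m³

The peak of an instantaneous 1D plume sits at x = vt; there the Gaussian factor is 1 and C_max = M/(n_e·A·√(4πDt)), where n_e·A is the pore area the mass is dissolved in.
√(4πDt) = √(4π × 0.40 × 6.1) = 5.537 m, so C_max = 0.38/(0.37 × 52 × 5.537) = 0.00357 kg/m³.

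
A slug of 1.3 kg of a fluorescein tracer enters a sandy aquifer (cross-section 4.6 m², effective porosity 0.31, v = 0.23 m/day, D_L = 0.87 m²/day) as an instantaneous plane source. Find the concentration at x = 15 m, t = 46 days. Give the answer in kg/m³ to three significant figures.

0.0360 kg/m³

For an instantaneous plane source, C(x,t) = M/(n_e·A·√(4πDt)) · exp(−(x−vt)²/(4Dt)), with n_e·A the pore (flow) area.
Plume center vt = 0.23 × 46 = 10.58 m, so the well at 15 m is 4.42 m downgradient of the peak.
√(4πDt) = 22.43 m, giving peak height M/(n_e·A·√(4πDt)) = 1.3/(0.31 × 4.6 × 22.43) = 0.04064 kg/m³.
(x−vt)²/(4Dt) = (4.42)²/(4 × 0.87 × 46) = 0.1220; exp(−0.1220) = 0.8851.
C = 0.04064 × 0.8851 = 0.0360 kg/m³.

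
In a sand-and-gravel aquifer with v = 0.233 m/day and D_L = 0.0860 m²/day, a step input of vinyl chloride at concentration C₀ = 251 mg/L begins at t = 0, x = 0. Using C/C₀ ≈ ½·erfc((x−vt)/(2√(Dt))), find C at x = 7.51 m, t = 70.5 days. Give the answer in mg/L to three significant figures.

250 mg/L

For a continuous step input, C/C₀ ≈ ½·erfc((x−vt)/(2√(Dt))).
vt = 0.233 × 70.5 = 16.4265 m and 2√(Dt) = 2√(0.0860 × 70.5) = 4.925 m.
Argument (x−vt)/(2√(Dt)) = (7.51 − 16.4265)/4.925 = -1.810; ½·erfc(-1.810) = 0.9948.
C = 251 × 0.9948 = 250 mg/L.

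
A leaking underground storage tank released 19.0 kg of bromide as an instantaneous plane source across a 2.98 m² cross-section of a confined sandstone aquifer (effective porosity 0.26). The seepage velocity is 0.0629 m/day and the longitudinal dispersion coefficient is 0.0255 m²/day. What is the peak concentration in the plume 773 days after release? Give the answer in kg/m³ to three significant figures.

1.56 kg/m³

The peak of an instantaneous 1D plume sits at x = vt; there the Gaussian factor is 1 and C_max = M/(n_e·A·√(4πDt)), where n_e·A is the pore area the mass is dissolved in.
√(4πDt) = √(4π × 0.0255 × 773) = 15.74 m, so C_max = 19.0/(0.26 × 2.98 × 15.74) = 1.56 kg/m³.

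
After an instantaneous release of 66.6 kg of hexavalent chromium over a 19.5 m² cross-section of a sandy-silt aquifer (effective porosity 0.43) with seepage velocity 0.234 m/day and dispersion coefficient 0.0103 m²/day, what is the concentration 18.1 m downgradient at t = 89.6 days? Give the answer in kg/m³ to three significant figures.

For an instantaneous plane source, C(x,t) = M/(n_e·A·√(4πDt)) · exp(−(x−vt)²/(4Dt)), with n_e·A the pore (flow) area.
Plume center vt = 0.234 × 89.6 = 20.9664 m, so the well at 18.1 m is 2.8664 m upgradient of the peak.
√(4πDt) = 3.405 m, giving peak height M/(n_e·A·√(4πDt)) = 66.6/(0.43 × 19.5 × 3.405) = 2.333 kg/m³.
(x−vt)²/(4Dt) = (-2.8664)²/(4 × 0.0103 × 89.6) = 2.226; exp(−2.226) = 0.1080.
C = 2.333 × 0.1080 = 0.252 kg/m³.

0.252 kg/m³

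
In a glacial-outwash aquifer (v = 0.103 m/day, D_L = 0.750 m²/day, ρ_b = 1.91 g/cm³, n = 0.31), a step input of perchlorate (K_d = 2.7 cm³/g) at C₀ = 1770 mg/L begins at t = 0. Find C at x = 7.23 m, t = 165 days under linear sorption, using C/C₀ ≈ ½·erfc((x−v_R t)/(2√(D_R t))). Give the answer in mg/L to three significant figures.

Retardation factor R = 1 + ρ_b·K_d/n = 1 + 1.91 × 2.7/0.31 = 17.64.
Sorption retards both mechanisms: v_R = v/R = 0.005839 m/day, D_R = D/R = 0.04252 m²/day.
v_R·t = 0.005839 × 165 = 0.963435 m; 2√(D_R t) = 5.297 m; argument = (7.23 − 0.963435)/5.297 = 1.183.
C = C₀ × ½·erfc(1.183) = 1770 × 0.04716 = 83.5 mg/L.

83.5 mg/L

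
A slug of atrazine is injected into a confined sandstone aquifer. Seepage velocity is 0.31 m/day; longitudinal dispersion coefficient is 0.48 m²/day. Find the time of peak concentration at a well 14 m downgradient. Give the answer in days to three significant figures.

40.4 days

For the 1D instantaneous-source solution, setting ∂C/∂t = 0 at fixed x gives v²t² + 2Dt − x² = 0, so t = (√(D² + v²x²) − D)/v².
√(D² + v²x²) = √(0.48² + 0.31² × 14²) = 4.366; v² = 0.0961.
t = (4.366 − 0.48)/0.0961 = 40.4 days (vs. the pure-advection estimate x/v = 45.2 d).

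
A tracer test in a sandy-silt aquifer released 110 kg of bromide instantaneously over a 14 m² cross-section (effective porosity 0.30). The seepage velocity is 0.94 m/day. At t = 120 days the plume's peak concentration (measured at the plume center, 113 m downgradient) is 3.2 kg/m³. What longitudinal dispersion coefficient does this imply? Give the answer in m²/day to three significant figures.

0.0444 m²/day

At the plume center C_max = M/(n_e·A·√(4πDt)), so D = M²/(4πt·(n_e·A·C_max)²).
n_e·A·C_max = 0.30 × 14 × 3.2 = 13.44 kg/m.
D = 110²/(4π × 120 × 13.44²) = 0.0444 m²/day.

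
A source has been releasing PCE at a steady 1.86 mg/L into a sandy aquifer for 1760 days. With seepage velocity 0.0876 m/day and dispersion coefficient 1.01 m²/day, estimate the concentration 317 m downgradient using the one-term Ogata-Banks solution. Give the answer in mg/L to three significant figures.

0.00588 mg/L

For a continuous step input, C/C₀ ≈ ½·erfc((x−vt)/(2√(Dt))).
vt = 0.0876 × 1760 = 154.176 m and 2√(Dt) = 2√(1.01 × 1760) = 84.32 m.
Argument (x−vt)/(2√(Dt)) = (317 − 154.176)/84.32 = 1.931; ½·erfc(1.931) = 0.003159.
C = 1.86 × 0.003159 = 0.00588 mg/L.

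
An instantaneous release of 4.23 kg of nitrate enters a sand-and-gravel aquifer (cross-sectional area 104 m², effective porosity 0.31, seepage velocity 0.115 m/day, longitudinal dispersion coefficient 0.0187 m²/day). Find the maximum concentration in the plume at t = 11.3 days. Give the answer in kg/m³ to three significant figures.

0.0805 kg/m³

The peak of an instantaneous 1D plume sits at x = vt; there the Gaussian factor is 1 and C_max = M/(n_e·A·√(4πDt)), where n_e·A is the pore area the mass is dissolved in.
√(4πDt) = √(4π × 0.0187 × 11.3) = 1.630 m, so C_max = 4.23/(0.31 × 104 × 1.630) = 0.0805 kg/m³.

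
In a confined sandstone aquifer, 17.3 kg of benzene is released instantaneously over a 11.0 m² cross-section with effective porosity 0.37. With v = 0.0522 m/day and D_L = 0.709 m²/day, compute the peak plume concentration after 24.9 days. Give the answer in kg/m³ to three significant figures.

0.285 kg/m³

The peak of an instantaneous 1D plume sits at x = vt; there the Gaussian factor is 1 and C_max = M/(n_e·A·√(4πDt)), where n_e·A is the pore area the mass is dissolved in.
√(4πDt) = √(4π × 0.709 × 24.9) = 14.89 m, so C_max = 17.3/(0.37 × 11.0 × 14.89) = 0.285 kg/m³.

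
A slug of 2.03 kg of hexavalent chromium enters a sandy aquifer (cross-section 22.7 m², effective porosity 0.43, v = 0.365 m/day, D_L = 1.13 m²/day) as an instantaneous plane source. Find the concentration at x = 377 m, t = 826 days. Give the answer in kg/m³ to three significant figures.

0.000417 kg/m³

For an instantaneous plane source, C(x,t) = M/(n_e·A·√(4πDt)) · exp(−(x−vt)²/(4Dt)), with n_e·A the pore (flow) area.
Plume center vt = 0.365 × 826 = 301.49 m, so the well at 377 m is 75.51 m downgradient of the peak.
√(4πDt) = 108.3 m, giving peak height M/(n_e·A·√(4πDt)) = 2.03/(0.43 × 22.7 × 108.3) = 0.001920 kg/m³.
(x−vt)²/(4Dt) = (75.51)²/(4 × 1.13 × 826) = 1.527; exp(−1.527) = 0.2172.
C = 0.001920 × 0.2172 = 0.000417 kg/m³.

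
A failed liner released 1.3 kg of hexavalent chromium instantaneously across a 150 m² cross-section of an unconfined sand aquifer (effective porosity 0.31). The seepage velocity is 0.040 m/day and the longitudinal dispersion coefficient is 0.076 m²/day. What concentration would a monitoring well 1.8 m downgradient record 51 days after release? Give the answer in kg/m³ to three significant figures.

0.00399 kg/m³

For an instantaneous plane source, C(x,t) = M/(n_e·A·√(4πDt)) · exp(−(x−vt)²/(4Dt)), with n_e·A the pore (flow) area.
Plume center vt = 0.040 × 51 = 2.04 m, so the well at 1.8 m is 0.24 m upgradient of the peak.
√(4πDt) = 6.979 m, giving peak height M/(n_e·A·√(4πDt)) = 1.3/(0.31 × 150 × 6.979) = 0.004006 kg/m³.
(x−vt)²/(4Dt) = (-0.24)²/(4 × 0.076 × 51) = 0.003715; exp(−0.003715) = 0.9963.
C = 0.004006 × 0.9963 = 0.00399 kg/m³.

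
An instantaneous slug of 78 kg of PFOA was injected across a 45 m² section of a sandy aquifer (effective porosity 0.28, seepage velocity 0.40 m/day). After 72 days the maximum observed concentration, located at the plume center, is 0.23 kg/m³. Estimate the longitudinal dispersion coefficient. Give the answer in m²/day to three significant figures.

At the plume center C_max = M/(n_e·A·√(4πDt)), so D = M²/(4πt·(n_e·A·C_max)²).
n_e·A·C_max = 0.28 × 45 × 0.23 = 2.898 kg/m.
D = 78²/(4π × 72 × 2.898²) = 0.801 m²/day.

0.801 m²/day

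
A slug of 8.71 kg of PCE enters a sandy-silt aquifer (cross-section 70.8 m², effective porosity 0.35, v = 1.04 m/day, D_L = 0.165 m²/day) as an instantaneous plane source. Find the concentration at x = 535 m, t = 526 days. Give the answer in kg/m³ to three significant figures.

0.00701 kg/m³

For an instantaneous plane source, C(x,t) = M/(n_e·A·√(4πDt)) · exp(−(x−vt)²/(4Dt)), with n_e·A the pore (flow) area.
Plume center vt = 1.04 × 526 = 547.04 m, so the well at 535 m is 12.04 m upgradient of the peak.
√(4πDt) = 33.02 m, giving peak height M/(n_e·A·√(4πDt)) = 8.71/(0.35 × 70.8 × 33.02) = 0.01064 kg/m³.
(x−vt)²/(4Dt) = (-12.04)²/(4 × 0.165 × 526) = 0.4176; exp(−0.4176) = 0.6586.
C = 0.01064 × 0.6586 = 0.00701 kg/m³.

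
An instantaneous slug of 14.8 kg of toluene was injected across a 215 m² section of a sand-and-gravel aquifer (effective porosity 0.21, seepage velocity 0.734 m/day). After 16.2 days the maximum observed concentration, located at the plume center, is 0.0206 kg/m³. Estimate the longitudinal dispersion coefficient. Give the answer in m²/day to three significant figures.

1.24 m²/day

At the plume center C_max = M/(n_e·A·√(4πDt)), so D = M²/(4πt·(n_e·A·C_max)²).
n_e·A·C_max = 0.21 × 215 × 0.0206 = 0.9301 kg/m.
D = 14.8²/(4π × 16.2 × 0.9301²) = 1.24 m²/day.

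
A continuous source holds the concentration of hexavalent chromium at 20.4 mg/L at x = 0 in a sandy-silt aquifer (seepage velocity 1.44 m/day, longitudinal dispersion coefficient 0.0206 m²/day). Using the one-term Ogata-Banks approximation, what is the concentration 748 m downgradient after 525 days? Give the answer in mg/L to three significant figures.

For a continuous step input, C/C₀ ≈ ½·erfc((x−vt)/(2√(Dt))).
vt = 1.44 × 525 = 756 m and 2√(Dt) = 2√(0.0206 × 525) = 6.577 m.
Argument (x−vt)/(2√(Dt)) = (748 − 756)/6.577 = -1.216; ½·erfc(-1.216) = 0.9573.
C = 20.4 × 0.9573 = 19.5 mg/L.

19.5 mg/L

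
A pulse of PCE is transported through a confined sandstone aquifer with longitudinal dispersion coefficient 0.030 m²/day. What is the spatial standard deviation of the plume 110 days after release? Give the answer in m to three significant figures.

Dispersive spreading gives a Gaussian with σ² = 2Dt; advection only shifts the center.
σ = √(2 × 0.030 × 110) = 2.57 m.

2.57 m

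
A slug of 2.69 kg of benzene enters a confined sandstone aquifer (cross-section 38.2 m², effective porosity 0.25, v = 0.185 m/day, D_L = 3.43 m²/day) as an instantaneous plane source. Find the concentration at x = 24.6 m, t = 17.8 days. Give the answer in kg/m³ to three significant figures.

For an instantaneous plane source, C(x,t) = M/(n_e·A·√(4πDt)) · exp(−(x−vt)²/(4Dt)), with n_e·A the pore (flow) area.
Plume center vt = 0.185 × 17.8 = 3.293 m, so the well at 24.6 m is 21.307 m downgradient of the peak.
√(4πDt) = 27.70 m, giving peak height M/(n_e·A·√(4πDt)) = 2.69/(0.25 × 38.2 × 27.70) = 0.01017 kg/m³.
(x−vt)²/(4Dt) = (21.307)²/(4 × 3.43 × 17.8) = 1.859; exp(−1.859) = 0.1558.
C = 0.01017 × 0.1558 = 0.00158 kg/m³.

0.00158 kg/m³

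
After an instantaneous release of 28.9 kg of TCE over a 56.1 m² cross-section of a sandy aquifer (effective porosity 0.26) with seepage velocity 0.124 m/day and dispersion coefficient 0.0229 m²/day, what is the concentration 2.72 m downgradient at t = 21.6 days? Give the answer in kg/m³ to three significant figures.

0.794 kg/m³

For an instantaneous plane source, C(x,t) = M/(n_e·A·√(4πDt)) · exp(−(x−vt)²/(4Dt)), with n_e·A the pore (flow) area.
Plume center vt = 0.124 × 21.6 = 2.6784 m, so the well at 2.72 m is 0.0416 m downgradient of the peak.
√(4πDt) = 2.493 m, giving peak height M/(n_e·A·√(4πDt)) = 28.9/(0.26 × 56.1 × 2.493) = 0.7948 kg/m³.
(x−vt)²/(4Dt) = (0.0416)²/(4 × 0.0229 × 21.6) = 0.0008747; exp(−0.0008747) = 0.9991.
C = 0.7948 × 0.9991 = 0.794 kg/m³.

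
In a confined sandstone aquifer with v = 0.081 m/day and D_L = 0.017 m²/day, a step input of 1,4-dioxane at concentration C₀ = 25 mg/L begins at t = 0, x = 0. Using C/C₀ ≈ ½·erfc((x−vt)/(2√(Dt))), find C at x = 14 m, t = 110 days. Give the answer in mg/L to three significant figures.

For a continuous step input, C/C₀ ≈ ½·erfc((x−vt)/(2√(Dt))).
vt = 0.081 × 110 = 8.91 m and 2√(Dt) = 2√(0.017 × 110) = 2.735 m.
Argument (x−vt)/(2√(Dt)) = (14 − 8.91)/2.735 = 1.861; ½·erfc(1.861) = 0.004246.
C = 25 × 0.004246 = 0.106 mg/L.

0.106 mg/L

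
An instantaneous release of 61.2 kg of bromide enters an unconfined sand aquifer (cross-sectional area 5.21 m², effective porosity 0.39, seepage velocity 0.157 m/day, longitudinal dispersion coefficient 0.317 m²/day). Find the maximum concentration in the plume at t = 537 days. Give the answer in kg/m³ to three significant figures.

The peak of an instantaneous 1D plume sits at x = vt; there the Gaussian factor is 1 and C_max = M/(n_e·A·√(4πDt)), where n_e·A is the pore area the mass is dissolved in.
√(4πDt) = √(4π × 0.317 × 537) = 46.25 m, so C_max = 61.2/(0.39 × 5.21 × 46.25) = 0.651 kg/m³.

0.651 kg/m³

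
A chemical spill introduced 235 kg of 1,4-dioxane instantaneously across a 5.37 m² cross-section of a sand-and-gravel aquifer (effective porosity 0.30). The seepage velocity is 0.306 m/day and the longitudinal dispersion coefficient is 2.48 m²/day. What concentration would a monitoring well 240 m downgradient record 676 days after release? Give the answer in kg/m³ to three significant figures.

For an instantaneous plane source, C(x,t) = M/(n_e·A·√(4πDt)) · exp(−(x−vt)²/(4Dt)), with n_e·A the pore (flow) area.
Plume center vt = 0.306 × 676 = 206.856 m, so the well at 240 m is 33.144 m downgradient of the peak.
√(4πDt) = 145.1 m, giving peak height M/(n_e·A·√(4πDt)) = 235/(0.30 × 5.37 × 145.1) = 1.005 kg/m³.
(x−vt)²/(4Dt) = (33.144)²/(4 × 2.48 × 676) = 0.1638; exp(−0.1638) = 0.8489.
C = 1.005 × 0.8489 = 0.853 kg/m³.

0.853 kg/m³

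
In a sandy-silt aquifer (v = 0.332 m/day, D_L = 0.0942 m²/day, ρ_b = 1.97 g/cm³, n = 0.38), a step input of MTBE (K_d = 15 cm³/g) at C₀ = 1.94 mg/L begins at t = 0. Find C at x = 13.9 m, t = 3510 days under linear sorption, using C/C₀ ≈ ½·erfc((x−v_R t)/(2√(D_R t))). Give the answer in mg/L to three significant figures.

1.21 mg/L

Retardation factor R = 1 + ρ_b·K_d/n = 1 + 1.97 × 15/0.38 = 78.76.
Sorption retards both mechanisms: v_R = v/R = 0.004215 m/day, D_R = D/R = 0.001196 m²/day.
v_R·t = 0.004215 × 3510 = 14.79465 m; 2√(D_R t) = 4.098 m; argument = (13.9 − 14.79465)/4.098 = -0.2183.
C = C₀ × ½·erfc(-0.2183) = 1.94 × 0.6212 = 1.21 mg/L.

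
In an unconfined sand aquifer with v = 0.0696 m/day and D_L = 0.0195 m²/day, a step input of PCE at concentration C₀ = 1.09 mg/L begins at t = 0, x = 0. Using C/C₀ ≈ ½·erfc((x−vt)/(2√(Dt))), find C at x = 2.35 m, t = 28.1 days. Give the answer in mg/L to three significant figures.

0.385 mg/L

For a continuous step input, C/C₀ ≈ ½·erfc((x−vt)/(2√(Dt))).
vt = 0.0696 × 28.1 = 1.95576 m and 2√(Dt) = 2√(0.0195 × 28.1) = 1.480 m.
Argument (x−vt)/(2√(Dt)) = (2.35 − 1.95576)/1.480 = 0.2664; ½·erfc(0.2664) = 0.3532.
C = 1.09 × 0.3532 = 0.385 mg/L.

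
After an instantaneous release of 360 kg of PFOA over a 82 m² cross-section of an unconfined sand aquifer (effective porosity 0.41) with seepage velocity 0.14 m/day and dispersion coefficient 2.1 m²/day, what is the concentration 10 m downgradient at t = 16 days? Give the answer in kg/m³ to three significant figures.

For an instantaneous plane source, C(x,t) = M/(n_e·A·√(4πDt)) · exp(−(x−vt)²/(4Dt)), with n_e·A the pore (flow) area.
Plume center vt = 0.14 × 16 = 2.24 m, so the well at 10 m is 7.76 m downgradient of the peak.
√(4πDt) = 20.55 m, giving peak height M/(n_e·A·√(4πDt)) = 360/(0.41 × 82 × 20.55) = 0.5211 kg/m³.
(x−vt)²/(4Dt) = (7.76)²/(4 × 2.1 × 16) = 0.4480; exp(−0.4480) = 0.6389.
C = 0.5211 × 0.6389 = 0.333 kg/m³.

0.333 kg/m³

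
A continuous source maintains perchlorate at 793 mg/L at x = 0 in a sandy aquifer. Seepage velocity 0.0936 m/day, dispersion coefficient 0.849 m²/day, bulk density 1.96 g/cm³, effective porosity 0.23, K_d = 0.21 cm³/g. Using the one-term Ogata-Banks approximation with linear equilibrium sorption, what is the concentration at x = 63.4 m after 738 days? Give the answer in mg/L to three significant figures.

Retardation factor R = 1 + ρ_b·K_d/n = 1 + 1.96 × 0.21/0.23 = 2.790.
Sorption retards both mechanisms: v_R = v/R = 0.03355 m/day, D_R = D/R = 0.3043 m²/day.
v_R·t = 0.03355 × 738 = 24.7599 m; 2√(D_R t) = 29.97 m; argument = (63.4 − 24.7599)/29.97 = 1.289.
C = C₀ × ½·erfc(1.289) = 793 × 0.03416 = 27.1 mg/L.

27.1 mg/L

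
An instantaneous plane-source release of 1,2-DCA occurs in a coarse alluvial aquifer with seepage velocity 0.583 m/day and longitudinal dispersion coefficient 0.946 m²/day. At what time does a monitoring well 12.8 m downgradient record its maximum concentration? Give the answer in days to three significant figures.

19.3 days

For the 1D instantaneous-source solution, setting ∂C/∂t = 0 at fixed x gives v²t² + 2Dt − x² = 0, so t = (√(D² + v²x²) − D)/v².
√(D² + v²x²) = √(0.946² + 0.583² × 12.8²) = 7.522; v² = 0.339889.
t = (7.522 − 0.946)/0.339889 = 19.3 days (vs. the pure-advection estimate x/v = 22.0 d).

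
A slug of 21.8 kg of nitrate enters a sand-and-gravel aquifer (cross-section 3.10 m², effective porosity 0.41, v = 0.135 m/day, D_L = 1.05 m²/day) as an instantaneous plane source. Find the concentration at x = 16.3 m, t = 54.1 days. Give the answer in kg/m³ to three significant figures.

0.450 kg/m³

For an instantaneous plane source, C(x,t) = M/(n_e·A·√(4πDt)) · exp(−(x−vt)²/(4Dt)), with n_e·A the pore (flow) area.
Plume center vt = 0.135 × 54.1 = 7.3035 m, so the well at 16.3 m is 8.9965 m downgradient of the peak.
√(4πDt) = 26.72 m, giving peak height M/(n_e·A·√(4πDt)) = 21.8/(0.41 × 3.10 × 26.72) = 0.6419 kg/m³.
(x−vt)²/(4Dt) = (8.9965)²/(4 × 1.05 × 54.1) = 0.3562; exp(−0.3562) = 0.7003.
C = 0.6419 × 0.7003 = 0.450 kg/m³.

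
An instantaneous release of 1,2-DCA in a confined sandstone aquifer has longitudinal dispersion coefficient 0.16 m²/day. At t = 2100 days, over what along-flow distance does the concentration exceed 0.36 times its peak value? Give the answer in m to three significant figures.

74.1 m

The plume is Gaussian with σ = √(2Dt) = √(2 × 0.16 × 2100) = 25.92 m.
C/C_peak = exp(−Δx²/(2σ²)) = 0.36 ⇒ Δx = σ·√(−2 ln 0.36) = 25.92 × 1.429 = 37.04 m.
Width = 2Δx = 74.1 m.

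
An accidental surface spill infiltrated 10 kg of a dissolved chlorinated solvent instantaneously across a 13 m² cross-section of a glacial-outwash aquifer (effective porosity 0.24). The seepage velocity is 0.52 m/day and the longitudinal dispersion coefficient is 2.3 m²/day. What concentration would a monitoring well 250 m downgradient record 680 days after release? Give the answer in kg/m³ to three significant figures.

0.00411 kg/m³

For an instantaneous plane source, C(x,t) = M/(n_e·A·√(4πDt)) · exp(−(x−vt)²/(4Dt)), with n_e·A the pore (flow) area.
Plume center vt = 0.52 × 680 = 353.6 m, so the well at 250 m is 103.6 m upgradient of the peak.
√(4πDt) = 140.2 m, giving peak height M/(n_e·A·√(4πDt)) = 10/(0.24 × 13 × 140.2) = 0.02286 kg/m³.
(x−vt)²/(4Dt) = (-103.6)²/(4 × 2.3 × 680) = 1.716; exp(−1.716) = 0.1798.
C = 0.02286 × 0.1798 = 0.00411 kg/m³.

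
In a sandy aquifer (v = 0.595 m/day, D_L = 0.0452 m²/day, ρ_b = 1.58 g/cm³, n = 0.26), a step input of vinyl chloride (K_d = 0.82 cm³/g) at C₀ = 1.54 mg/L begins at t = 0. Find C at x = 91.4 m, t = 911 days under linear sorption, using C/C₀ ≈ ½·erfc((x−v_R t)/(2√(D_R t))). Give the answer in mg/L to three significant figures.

0.638 mg/L

Retardation factor R = 1 + ρ_b·K_d/n = 1 + 1.58 × 0.82/0.26 = 5.983.
Sorption retards both mechanisms: v_R = v/R = 0.09945 m/day, D_R = D/R = 0.007555 m²/day.
v_R·t = 0.09945 × 911 = 90.59895 m; 2√(D_R t) = 5.247 m; argument = (91.4 − 90.59895)/5.247 = 0.1527.
C = C₀ × ½·erfc(0.1527) = 1.54 × 0.4145 = 0.638 mg/L.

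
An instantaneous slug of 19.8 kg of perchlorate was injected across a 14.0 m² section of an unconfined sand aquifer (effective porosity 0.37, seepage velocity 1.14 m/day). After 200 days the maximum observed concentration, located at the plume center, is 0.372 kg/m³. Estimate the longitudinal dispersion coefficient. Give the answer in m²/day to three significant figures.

0.0420 m²/day

At the plume center C_max = M/(n_e·A·√(4πDt)), so D = M²/(4πt·(n_e·A·C_max)²).
n_e·A·C_max = 0.37 × 14.0 × 0.372 = 1.927 kg/m.
D = 19.8²/(4π × 200 × 1.927²) = 0.0420 m²/day.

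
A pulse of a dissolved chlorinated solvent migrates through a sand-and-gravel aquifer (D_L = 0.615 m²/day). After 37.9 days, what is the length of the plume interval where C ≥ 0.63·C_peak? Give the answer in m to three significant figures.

13.1 m

The plume is Gaussian with σ = √(2Dt) = √(2 × 0.615 × 37.9) = 6.828 m.
C/C_peak = exp(−Δx²/(2σ²)) = 0.63 ⇒ Δx = σ·√(−2 ln 0.63) = 6.828 × 0.9613 = 6.564 m.
Width = 2Δx = 13.1 m.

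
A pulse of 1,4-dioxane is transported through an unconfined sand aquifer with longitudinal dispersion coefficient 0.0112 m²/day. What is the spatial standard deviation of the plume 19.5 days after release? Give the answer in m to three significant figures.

Dispersive spreading gives a Gaussian with σ² = 2Dt; advection only shifts the center.
σ = √(2 × 0.0112 × 19.5) = 0.661 m.

0.661 m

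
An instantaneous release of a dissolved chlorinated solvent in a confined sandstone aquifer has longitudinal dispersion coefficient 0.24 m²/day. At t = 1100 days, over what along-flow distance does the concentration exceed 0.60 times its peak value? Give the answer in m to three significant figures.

The plume is Gaussian with σ = √(2Dt) = √(2 × 0.24 × 1100) = 22.98 m.
C/C_peak = exp(−Δx²/(2σ²)) = 0.60 ⇒ Δx = σ·√(−2 ln 0.60) = 22.98 × 1.011 = 23.23 m.
Width = 2Δx = 46.5 m.

46.5 m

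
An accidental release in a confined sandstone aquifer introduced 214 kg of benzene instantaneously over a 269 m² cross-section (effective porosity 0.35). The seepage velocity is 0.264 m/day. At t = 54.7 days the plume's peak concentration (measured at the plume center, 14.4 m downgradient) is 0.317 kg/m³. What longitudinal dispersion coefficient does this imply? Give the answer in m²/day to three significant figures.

0.0748 m²/day

At the plume center C_max = M/(n_e·A·√(4πDt)), so D = M²/(4πt·(n_e·A·C_max)²).
n_e·A·C_max = 0.35 × 269 × 0.317 = 29.85 kg/m.
D = 214²/(4π × 54.7 × 29.85²) = 0.0748 m²/day.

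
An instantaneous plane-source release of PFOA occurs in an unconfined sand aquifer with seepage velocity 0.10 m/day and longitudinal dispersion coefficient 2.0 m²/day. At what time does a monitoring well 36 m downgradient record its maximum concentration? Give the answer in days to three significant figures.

212 days

For the 1D instantaneous-source solution, setting ∂C/∂t = 0 at fixed x gives v²t² + 2Dt − x² = 0, so t = (√(D² + v²x²) − D)/v².
√(D² + v²x²) = √(2.0² + 0.10² × 36²) = 4.118; v² = 0.01.
t = (4.118 − 2.0)/0.01 = 212 days (vs. the pure-advection estimate x/v = 360 d).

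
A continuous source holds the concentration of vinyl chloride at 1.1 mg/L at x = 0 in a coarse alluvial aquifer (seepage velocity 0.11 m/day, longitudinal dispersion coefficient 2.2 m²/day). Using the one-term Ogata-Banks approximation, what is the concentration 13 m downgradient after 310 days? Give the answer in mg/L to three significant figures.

0.788 mg/L

For a continuous step input, C/C₀ ≈ ½·erfc((x−vt)/(2√(Dt))).
vt = 0.11 × 310 = 34.1 m and 2√(Dt) = 2√(2.2 × 310) = 52.23 m.
Argument (x−vt)/(2√(Dt)) = (13 − 34.1)/52.23 = -0.4040; ½·erfc(-0.4040) = 0.7161.
C = 1.1 × 0.7161 = 0.788 mg/L.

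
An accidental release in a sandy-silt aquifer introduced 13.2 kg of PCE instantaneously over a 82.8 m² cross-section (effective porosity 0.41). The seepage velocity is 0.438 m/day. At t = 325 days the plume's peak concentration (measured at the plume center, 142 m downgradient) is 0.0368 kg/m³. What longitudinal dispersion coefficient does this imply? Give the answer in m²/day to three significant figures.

At the plume center C_max = M/(n_e·A·√(4πDt)), so D = M²/(4πt·(n_e·A·C_max)²).
n_e·A·C_max = 0.41 × 82.8 × 0.0368 = 1.249 kg/m.
D = 13.2²/(4π × 325 × 1.249²) = 0.0273 m²/day.

0.0273 m²/day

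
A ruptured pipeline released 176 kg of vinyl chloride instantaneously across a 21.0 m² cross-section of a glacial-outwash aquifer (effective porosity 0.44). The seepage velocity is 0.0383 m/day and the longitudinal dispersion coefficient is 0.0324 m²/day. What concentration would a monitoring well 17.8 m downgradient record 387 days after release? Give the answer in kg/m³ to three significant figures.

1.27 kg/m³

For an instantaneous plane source, C(x,t) = M/(n_e·A·√(4πDt)) · exp(−(x−vt)²/(4Dt)), with n_e·A the pore (flow) area.
Plume center vt = 0.0383 × 387 = 14.8221 m, so the well at 17.8 m is 2.9779 m downgradient of the peak.
√(4πDt) = 12.55 m, giving peak height M/(n_e·A·√(4πDt)) = 176/(0.44 × 21.0 × 12.55) = 1.518 kg/m³.
(x−vt)²/(4Dt) = (2.9779)²/(4 × 0.0324 × 387) = 0.1768; exp(−0.1768) = 0.8379.
C = 1.518 × 0.8379 = 1.27 kg/m³.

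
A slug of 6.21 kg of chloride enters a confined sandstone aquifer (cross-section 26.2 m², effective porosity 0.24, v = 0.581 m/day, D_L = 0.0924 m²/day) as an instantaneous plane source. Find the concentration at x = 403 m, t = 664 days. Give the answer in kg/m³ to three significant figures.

0.0106 kg/m³

For an instantaneous plane source, C(x,t) = M/(n_e·A·√(4πDt)) · exp(−(x−vt)²/(4Dt)), with n_e·A the pore (flow) area.
Plume center vt = 0.581 × 664 = 385.784 m, so the well at 403 m is 17.216 m downgradient of the peak.
√(4πDt) = 27.77 m, giving peak height M/(n_e·A·√(4πDt)) = 6.21/(0.24 × 26.2 × 27.77) = 0.03556 kg/m³.
(x−vt)²/(4Dt) = (17.216)²/(4 × 0.0924 × 664) = 1.208; exp(−1.208) = 0.2988.
C = 0.03556 × 0.2988 = 0.0106 kg/m³.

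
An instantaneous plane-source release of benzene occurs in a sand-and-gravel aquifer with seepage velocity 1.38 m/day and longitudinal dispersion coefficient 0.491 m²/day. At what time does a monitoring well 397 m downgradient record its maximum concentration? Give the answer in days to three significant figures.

287 days

For the 1D instantaneous-source solution, setting ∂C/∂t = 0 at fixed x gives v²t² + 2Dt − x² = 0, so t = (√(D² + v²x²) − D)/v².
√(D² + v²x²) = √(0.491² + 1.38² × 397²) = 547.9; v² = 1.9044.
t = (547.9 − 0.491)/1.9044 = 287 days (vs. the pure-advection estimate x/v = 288 d).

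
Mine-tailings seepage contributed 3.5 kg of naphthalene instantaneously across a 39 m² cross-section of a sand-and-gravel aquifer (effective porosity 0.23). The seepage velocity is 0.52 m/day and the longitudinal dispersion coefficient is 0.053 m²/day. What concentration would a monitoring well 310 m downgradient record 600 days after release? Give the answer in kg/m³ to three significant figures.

For an instantaneous plane source, C(x,t) = M/(n_e·A·√(4πDt)) · exp(−(x−vt)²/(4Dt)), with n_e·A the pore (flow) area.
Plume center vt = 0.52 × 600 = 312 m, so the well at 310 m is 2 m upgradient of the peak.
√(4πDt) = 19.99 m, giving peak height M/(n_e·A·√(4πDt)) = 3.5/(0.23 × 39 × 19.99) = 0.01952 kg/m³.
(x−vt)²/(4Dt) = (-2)²/(4 × 0.053 × 600) = 0.03145; exp(−0.03145) = 0.9690.
C = 0.01952 × 0.9690 = 0.0189 kg/m³.

0.0189 kg/m³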